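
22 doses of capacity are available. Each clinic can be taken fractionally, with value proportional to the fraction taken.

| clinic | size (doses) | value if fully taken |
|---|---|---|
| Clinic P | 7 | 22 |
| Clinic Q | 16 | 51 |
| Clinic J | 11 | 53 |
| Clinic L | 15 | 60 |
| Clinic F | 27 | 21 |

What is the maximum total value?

97

Best value per unit of size first: Clinic J 53/11≈4.82, Clinic L 60/15≈4, Clinic Q 51/16≈3.19, Clinic P 22/7≈3.14, Clinic F 21/27≈0.778.
Take all of Clinic J (11 doses, value 53) ; 11 doses left.
11 doses left: a 11/15 share of Clinic L gives 60×11/15 = 44.
Total value = 97.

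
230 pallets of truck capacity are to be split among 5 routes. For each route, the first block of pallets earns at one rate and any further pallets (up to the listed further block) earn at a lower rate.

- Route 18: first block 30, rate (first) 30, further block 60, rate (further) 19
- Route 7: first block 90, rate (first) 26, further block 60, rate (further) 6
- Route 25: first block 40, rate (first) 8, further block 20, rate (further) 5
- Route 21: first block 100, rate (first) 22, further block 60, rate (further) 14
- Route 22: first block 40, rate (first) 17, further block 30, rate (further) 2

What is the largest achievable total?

Order all 10 blocks by rate: Route 18/first 30 > Route 7/first 26 > Route 21/first 22 > Route 18/second 19 > Route 22/first 17 > Route 21/second 14 > Route 25/first 8 > Route 7/second 6 > Route 25/second 5 > Route 22/second 2.
Fill Route 18 first block (30 at 30) → 200 left.
Fill Route 7 first block (90 at 26) → 110 left.
Fill Route 21 first block (100 at 22) → 10 left.
Route 18/second: +10 of 60 at 19; pool empty.
Total = 30×30 + 26×90 + 22×100 + 19×10 = 5630.

5630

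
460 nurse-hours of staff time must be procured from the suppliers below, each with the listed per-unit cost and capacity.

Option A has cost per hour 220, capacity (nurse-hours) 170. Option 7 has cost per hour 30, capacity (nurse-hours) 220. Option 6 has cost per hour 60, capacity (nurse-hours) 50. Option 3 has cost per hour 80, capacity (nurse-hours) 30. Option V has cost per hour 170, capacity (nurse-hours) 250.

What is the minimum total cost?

Use suppliers in increasing cost order.
Option 7 at 30: take all 220 nurse-hours → 240 still needed.
Option 6 (60): use full 50 → 190 nurse-hours to go.
Option 3 at 80: take all 30 nurse-hours → 160 still needed.
Option V at 170: take 160 of its 250 → requirement met.
Option A: unused.
Cost = 220×30 + 50×60 + 30×80 + 160×170 = 39200.

39200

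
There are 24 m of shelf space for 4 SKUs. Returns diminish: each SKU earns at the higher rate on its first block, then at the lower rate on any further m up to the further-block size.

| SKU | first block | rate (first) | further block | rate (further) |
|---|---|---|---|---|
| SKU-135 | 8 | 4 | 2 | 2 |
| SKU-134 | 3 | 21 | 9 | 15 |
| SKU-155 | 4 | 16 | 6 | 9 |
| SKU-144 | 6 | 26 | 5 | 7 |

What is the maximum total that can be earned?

436

Order all 8 blocks by rate: SKU-144/first 26 > SKU-134/first 21 > SKU-155/first 16 > SKU-134/second 15 > SKU-155/second 9 > SKU-144/second 7 > SKU-135/first 4 > SKU-135/second 2.
Fill SKU-144 first block (6 at 26) — 18 left.
SKU-134 first at 21: fill all 3 — 15 left.
SKU-155/first (16): +4 — 11 left.
SKU-134 second at 15: fill all 9 — 2 left.
2 remain; put them into SKU-155 second at 9.
Total = 26×6 + 21×3 + 16×4 + 15×9 + 9×2 = 436.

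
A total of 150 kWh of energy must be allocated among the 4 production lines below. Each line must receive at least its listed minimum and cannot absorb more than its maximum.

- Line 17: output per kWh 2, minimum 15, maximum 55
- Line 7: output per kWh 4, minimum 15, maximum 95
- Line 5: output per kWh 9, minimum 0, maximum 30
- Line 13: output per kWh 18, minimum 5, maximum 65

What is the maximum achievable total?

1630

Meeting every minimum uses 15+15+0+5 = 35 kWh, leaving 115.
Order the production lines by output per kWh: Line 13 18 > Line 5 9 > Line 7 4 > Line 17 2.
Line 13: +60 to 65 (cap) — 55 left.
Line 5: +30 to 30 (cap) — 25 left.
Only 25 left; Line 7 takes them to reach 40.
Total = 2×15 + 4×40 + 9×30 + 18×65 = 1630.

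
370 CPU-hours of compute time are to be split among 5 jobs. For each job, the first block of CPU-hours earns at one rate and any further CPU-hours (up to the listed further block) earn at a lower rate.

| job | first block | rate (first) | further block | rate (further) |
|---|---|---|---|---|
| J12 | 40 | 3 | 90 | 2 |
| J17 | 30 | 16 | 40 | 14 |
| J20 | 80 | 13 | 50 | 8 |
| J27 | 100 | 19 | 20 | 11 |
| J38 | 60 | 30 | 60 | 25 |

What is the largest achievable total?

7280

Treat each block as its own option and order by rate: J38/first 30 > J38/second 25 > J27/first 19 > J17/first 16 > J17/second 14 > J20/first 13 > J27/second 11 > J20/second 8 > J12/first 3 > J12/second 2.
J38 first at 30: fill all 60 → 310 left.
J38/second (25): +60 → 250 left.
J27/first (19): +100 → 150 left.
Fill J17 first block (30 at 16) → 120 left.
Fill J17 second block (40 at 14) → 80 left.
Fill J20 first block (80 at 13) → 0 left.
Total = 30×60 + 25×60 + 19×100 + 16×30 + 14×40 + 13×80 = 7280.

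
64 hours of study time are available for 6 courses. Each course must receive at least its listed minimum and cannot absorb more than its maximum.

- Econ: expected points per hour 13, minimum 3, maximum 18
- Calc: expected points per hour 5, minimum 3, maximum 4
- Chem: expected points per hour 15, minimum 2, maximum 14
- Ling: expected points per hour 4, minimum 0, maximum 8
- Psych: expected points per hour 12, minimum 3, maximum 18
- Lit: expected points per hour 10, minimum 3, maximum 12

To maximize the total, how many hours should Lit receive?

Meeting every minimum uses 3+3+2+0+3+3 = 14 hours, leaving 50.
Highest expected points per hour first: Chem 15 > Econ 13 > Psych 12 > Lit 10 > Calc 5 > Ling 4.
Give Chem 12 more to hit its cap of 14 → 38 left.
Econ takes 15 more to reach its cap of 18 → 23 left.
Give Psych 15 more to hit its cap of 18 → 8 left.
Lit has room for 9 more but only 8 remain, so it gets 11.

11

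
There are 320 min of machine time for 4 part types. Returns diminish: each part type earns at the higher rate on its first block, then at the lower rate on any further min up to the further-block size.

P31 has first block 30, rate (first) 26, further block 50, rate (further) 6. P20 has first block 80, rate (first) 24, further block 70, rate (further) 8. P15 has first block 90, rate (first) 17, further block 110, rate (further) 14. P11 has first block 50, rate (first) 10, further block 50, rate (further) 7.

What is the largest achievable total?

Treat each block as its own option and order by rate: P31/first 26 > P20/first 24 > P15/first 17 > P15/second 14 > P11/first 10 > P20/second 8 > P11/second 7 > P31/second 6.
P31 first at 26: fill all 30 → 290 left.
P20/first (24): +80 → 210 left.
Fill P15 first block (90 at 17) → 120 left.
Fill P15 second block (110 at 14) → 10 left.
P11 first at 10: only 10 left, fill 10.
Total = 26×30 + 24×80 + 17×90 + 14×110 + 10×10 = 5870.

5870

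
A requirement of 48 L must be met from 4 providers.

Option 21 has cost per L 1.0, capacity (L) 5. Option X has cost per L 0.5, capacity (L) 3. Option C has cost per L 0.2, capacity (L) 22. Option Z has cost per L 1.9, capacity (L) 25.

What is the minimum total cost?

Use providers in increasing cost order.
Take 22 from Option C at 0.2 → need 26 more.
Option X (0.5): use full 3 → 23 L to go.
Option 21 (1.0): use full 5 → 18 L to go.
Take 18 from Option Z at 1.9 to finish.
Cost = 22×0.2 + 3×0.5 + 5×1.0 + 18×1.9 = 45.1.

45.1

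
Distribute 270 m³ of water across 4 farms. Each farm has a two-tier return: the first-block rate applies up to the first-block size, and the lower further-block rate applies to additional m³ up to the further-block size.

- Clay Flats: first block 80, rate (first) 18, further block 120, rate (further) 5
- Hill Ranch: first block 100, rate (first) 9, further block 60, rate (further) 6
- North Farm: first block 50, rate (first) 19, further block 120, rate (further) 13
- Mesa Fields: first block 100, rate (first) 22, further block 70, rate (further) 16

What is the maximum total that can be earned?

Order all 8 blocks by rate: Mesa Fields/T1 22 > North Farm/T1 19 > Clay Flats/T1 18 > Mesa Fields/T2 16 > North Farm/T2 13 > Hill Ranch/T1 9 > Hill Ranch/T2 6 > Clay Flats/T2 5.
Fill Mesa Fields T1 block (100 at 22) — 170 left.
North Farm/T1 (19): +50 — 120 left.
Fill Clay Flats T1 block (80 at 18) — 40 left.
40 remain; put them into Mesa Fields T2 at 16.
Total = 22×100 + 19×50 + 18×80 + 16×40 = 5230.

5230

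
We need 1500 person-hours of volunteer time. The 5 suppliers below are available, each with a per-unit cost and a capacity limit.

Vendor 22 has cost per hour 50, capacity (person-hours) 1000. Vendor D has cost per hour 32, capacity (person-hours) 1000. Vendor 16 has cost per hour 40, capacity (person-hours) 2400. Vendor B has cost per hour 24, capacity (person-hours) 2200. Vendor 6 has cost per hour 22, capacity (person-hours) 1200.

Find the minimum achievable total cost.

33600

Fill from the cheapest supplier first.
Vendor 6 at 22: take all 1200 person-hours — 300 still needed.
Vendor B (24): take the remaining 300 — done.
Vendor D, Vendor 16, Vendor 22: unused.
Cost = 1200×22 + 300×24 = 33600.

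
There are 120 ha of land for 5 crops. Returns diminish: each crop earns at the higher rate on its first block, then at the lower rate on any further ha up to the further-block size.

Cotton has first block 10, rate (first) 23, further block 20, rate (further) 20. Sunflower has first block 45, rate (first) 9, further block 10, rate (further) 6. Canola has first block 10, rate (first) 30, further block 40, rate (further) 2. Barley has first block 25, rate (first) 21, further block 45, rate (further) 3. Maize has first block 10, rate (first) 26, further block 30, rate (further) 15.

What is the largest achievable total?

Rank every tier by rate: Canola/T1 30 > Maize/T1 26 > Cotton/T1 23 > Barley/T1 21 > Cotton/T2 20 > Maize/T2 15 > Sunflower/T1 9 > Sunflower/T2 6 > Barley/T2 3 > Canola/T2 2.
Canola/T1 (30): +10 → 110 left.
Fill Maize T1 block (10 at 26) → 100 left.
Cotton T1 at 23: fill all 10 → 90 left.
Barley T1 at 21: fill all 25 → 65 left.
Cotton T2 at 20: fill all 20 → 45 left.
Maize T2 at 15: fill all 30 → 15 left.
Sunflower T1 at 9: only 15 left, fill 15.
Total = 30×10 + 26×10 + 23×10 + 21×25 + 20×20 + 15×30 + 9×15 = 2300.

2300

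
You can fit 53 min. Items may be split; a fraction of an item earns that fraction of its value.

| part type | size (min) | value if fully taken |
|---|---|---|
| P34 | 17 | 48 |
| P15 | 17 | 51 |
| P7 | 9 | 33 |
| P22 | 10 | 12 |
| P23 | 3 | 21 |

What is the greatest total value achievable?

161.4

Sort by value density: P23 21/3≈7, P7 33/9≈3.67, P15 51/17≈3, P34 48/17≈2.82, P22 12/10≈1.2.
All 3 min of P23 fit (value 21) — 50 remain.
P7: take in full, 9 min for value 33 — 41 left.
All 17 min of P15 fit (value 51) — 24 remain.
All 17 min of P34 fit (value 48) — 7 remain.
Only 7 min remain; take 7/10 of P22 for value 12×7/10 = 8.4.
Total value = 161.4.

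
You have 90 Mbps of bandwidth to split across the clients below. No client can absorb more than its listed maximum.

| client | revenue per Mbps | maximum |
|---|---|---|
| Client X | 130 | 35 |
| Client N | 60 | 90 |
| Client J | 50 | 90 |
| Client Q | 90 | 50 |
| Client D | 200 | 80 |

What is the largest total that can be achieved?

17300

Highest revenue per Mbps first: Client D 200 > Client X 130 > Client Q 90 > Client N 60 > Client J 50.
Client D: +80 to 80 (cap) ; 10 left.
Only 10 left; Client X takes them to reach 10.
Total = 130×10 + 200×80 = 17300.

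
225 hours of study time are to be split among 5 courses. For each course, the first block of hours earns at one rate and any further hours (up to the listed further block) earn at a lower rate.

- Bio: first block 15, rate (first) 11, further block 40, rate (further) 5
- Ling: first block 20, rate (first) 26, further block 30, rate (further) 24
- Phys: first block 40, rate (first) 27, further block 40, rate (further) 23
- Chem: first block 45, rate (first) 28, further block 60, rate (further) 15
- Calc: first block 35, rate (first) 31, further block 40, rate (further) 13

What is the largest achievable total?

Rank every tier by rate: Calc/tier1 31 > Chem/tier1 28 > Phys/tier1 27 > Ling/tier1 26 > Ling/tier2 24 > Phys/tier2 23 > Chem/tier2 15 > Calc/tier2 13 > Bio/tier1 11 > Bio/tier2 5.
Fill Calc tier1 block (35 at 31) ; 190 left.
Chem/tier1 (28): +45 ; 145 left.
Phys tier1 at 27: fill all 40 ; 105 left.
Ling/tier1 (26): +20 ; 85 left.
Ling tier2 at 24: fill all 30 ; 55 left.
Fill Phys tier2 block (40 at 23) ; 15 left.
Chem/tier2: +15 of 60 at 15; pool empty.
Total = 31×35 + 28×45 + 27×40 + 26×20 + 24×30 + 23×40 + 15×15 = 5810.

5810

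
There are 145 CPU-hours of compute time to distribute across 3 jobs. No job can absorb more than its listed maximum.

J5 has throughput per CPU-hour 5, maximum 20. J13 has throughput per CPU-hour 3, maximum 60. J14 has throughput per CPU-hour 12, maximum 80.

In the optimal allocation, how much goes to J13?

45

Highest throughput per CPU-hour first: J14 12 > J5 5 > J13 3.
J14 takes 80 to reach its cap of 80 — 65 left.
Give J5 20 to hit its cap of 20 — 45 left.
J13: +45 (room for 60) → 45. Pool exhausted.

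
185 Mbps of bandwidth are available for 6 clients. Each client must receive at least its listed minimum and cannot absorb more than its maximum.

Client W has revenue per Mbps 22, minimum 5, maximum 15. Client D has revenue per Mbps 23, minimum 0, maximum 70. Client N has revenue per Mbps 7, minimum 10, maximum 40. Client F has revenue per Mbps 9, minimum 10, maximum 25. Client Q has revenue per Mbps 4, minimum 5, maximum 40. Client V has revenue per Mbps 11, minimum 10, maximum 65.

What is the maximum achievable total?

Meeting every minimum uses 5+0+10+10+5+10 = 40 Mbps, leaving 145.
Highest revenue per Mbps first: Client D 23 > Client W 22 > Client V 11 > Client F 9 > Client N 7 > Client Q 4.
Client D: +70 to 70 (cap) → 75 left.
Give Client W 10 more to hit its cap of 15 → 65 left.
Client V takes 55 more to reach its cap of 65 → 10 left.
Only 10 left; Client F takes them to reach 20.
Total = 22×15 + 23×70 + 7×10 + 9×20 + 4×5 + 11×65 = 2925.

2925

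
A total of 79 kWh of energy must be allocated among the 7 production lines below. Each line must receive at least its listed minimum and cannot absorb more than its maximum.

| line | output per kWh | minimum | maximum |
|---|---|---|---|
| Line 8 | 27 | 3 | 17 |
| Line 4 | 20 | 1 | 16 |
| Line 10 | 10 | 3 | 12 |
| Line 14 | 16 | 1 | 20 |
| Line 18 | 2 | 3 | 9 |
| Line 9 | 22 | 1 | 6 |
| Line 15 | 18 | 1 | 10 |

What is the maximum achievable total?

Meeting every minimum uses 3+1+3+1+3+1+1 = 13 kWh, leaving 66.
Highest output per kWh first: Line 8 27 > Line 9 22 > Line 4 20 > Line 15 18 > Line 14 16 > Line 10 10 > Line 18 2.
Line 8 takes 14 more to reach its cap of 17 — 52 left.
Give Line 9 5 more to hit its cap of 6 — 47 left.
Line 4 takes 15 more to reach its cap of 16 — 32 left.
Give Line 15 9 more to hit its cap of 10 — 23 left.
Line 14: +19 to 20 (cap) — 4 left.
Line 10 has room for 9 more but only 4 remain, so it gets 7.
Total = 27×17 + 20×16 + 10×7 + 16×20 + 2×3 + 22×6 + 18×10 = 1487.

1487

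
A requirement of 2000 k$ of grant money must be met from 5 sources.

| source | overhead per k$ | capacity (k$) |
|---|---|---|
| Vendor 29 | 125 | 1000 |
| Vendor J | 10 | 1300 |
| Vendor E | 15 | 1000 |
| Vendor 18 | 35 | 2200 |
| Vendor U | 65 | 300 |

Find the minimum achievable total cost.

23500

Fill from the cheapest source first.
Vendor J at 10: take all 1300 k$ — 700 still needed.
Vendor E at 15: take 700 of its 1000 — requirement met.
Vendor 18, Vendor U, Vendor 29: unused.
Cost = 1300×10 + 700×15 = 23500.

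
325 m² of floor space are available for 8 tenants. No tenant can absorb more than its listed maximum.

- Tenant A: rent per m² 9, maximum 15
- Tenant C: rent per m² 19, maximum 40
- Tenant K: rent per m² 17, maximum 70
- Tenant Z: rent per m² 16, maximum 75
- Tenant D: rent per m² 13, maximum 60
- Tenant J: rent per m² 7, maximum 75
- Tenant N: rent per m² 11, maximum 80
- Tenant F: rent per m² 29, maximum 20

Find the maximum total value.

Rank by rent per m²: Tenant F 29 > Tenant C 19 > Tenant K 17 > Tenant Z 16 > Tenant D 13 > Tenant N 11 > Tenant A 9 > Tenant J 7.
Give Tenant F 20 to hit its cap of 20 ; 305 left.
Tenant C: +40 to 40 (cap) ; 265 left.
Give Tenant K 70 to hit its cap of 70 ; 195 left.
Give Tenant Z 75 to hit its cap of 75 ; 120 left.
Tenant D takes 60 to reach its cap of 60 ; 60 left.
Only 60 left; Tenant N takes them to reach 60.
Total = 19×40 + 17×70 + 16×75 + 13×60 + 11×60 + 29×20 = 5170.

5170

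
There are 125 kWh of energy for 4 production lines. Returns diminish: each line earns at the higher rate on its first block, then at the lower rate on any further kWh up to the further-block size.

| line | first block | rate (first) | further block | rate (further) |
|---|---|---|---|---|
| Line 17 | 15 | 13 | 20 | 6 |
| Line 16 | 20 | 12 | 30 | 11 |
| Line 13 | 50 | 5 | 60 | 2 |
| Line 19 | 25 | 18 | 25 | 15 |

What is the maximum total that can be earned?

Treat each block as its own option and order by rate: Line 19/first 18 > Line 19/second 15 > Line 17/first 13 > Line 16/first 12 > Line 16/second 11 > Line 17/second 6 > Line 13/first 5 > Line 13/second 2.
Line 19 first at 18: fill all 25 — 100 left.
Line 19/second (15): +25 — 75 left.
Line 17 first at 13: fill all 15 — 60 left.
Line 16/first (12): +20 — 40 left.
Line 16/second (11): +30 — 10 left.
Line 17/second: +10 of 20 at 6; pool empty.
Total = 18×25 + 15×25 + 13×15 + 12×20 + 11×30 + 6×10 = 1650.

1650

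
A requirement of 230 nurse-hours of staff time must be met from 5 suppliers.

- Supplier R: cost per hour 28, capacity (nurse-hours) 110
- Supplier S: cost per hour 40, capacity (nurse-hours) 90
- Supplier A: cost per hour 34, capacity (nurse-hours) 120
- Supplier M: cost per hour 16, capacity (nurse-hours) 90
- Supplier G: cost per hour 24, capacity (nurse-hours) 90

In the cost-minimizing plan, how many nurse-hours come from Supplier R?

Use suppliers in increasing cost order.
Take 90 from Supplier M at 16 → need 140 more.
Supplier G at 24: take all 90 nurse-hours → 50 still needed.
Supplier R (28): take the remaining 50 → done.
Supplier A, Supplier S: unused.

50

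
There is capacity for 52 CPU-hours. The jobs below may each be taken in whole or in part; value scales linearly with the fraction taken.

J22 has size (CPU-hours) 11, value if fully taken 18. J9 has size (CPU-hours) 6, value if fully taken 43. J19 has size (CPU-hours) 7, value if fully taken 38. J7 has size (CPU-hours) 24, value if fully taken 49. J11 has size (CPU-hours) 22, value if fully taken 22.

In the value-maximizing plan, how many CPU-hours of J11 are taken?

4

Best value per unit of size first: J9 43/6≈7.17, J19 38/7≈5.43, J7 49/24≈2.04, J22 18/11≈1.64, J11 22/22≈1.
J9: take in full, 6 CPU-hours for value 43 → 46 left.
Take all of J19 (7 CPU-hours, value 38) → 39 CPU-hours left.
Take all of J7 (24 CPU-hours, value 49) → 15 CPU-hours left.
All 11 CPU-hours of J22 fit (value 18) → 4 remain.
4 CPU-hours left: a 4/22 share of J11 gives 22×4/22 = 4.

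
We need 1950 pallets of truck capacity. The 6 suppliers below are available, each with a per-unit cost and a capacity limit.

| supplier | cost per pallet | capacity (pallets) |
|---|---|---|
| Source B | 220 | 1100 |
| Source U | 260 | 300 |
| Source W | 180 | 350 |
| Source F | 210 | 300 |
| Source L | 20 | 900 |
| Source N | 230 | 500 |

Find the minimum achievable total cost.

232000

Use suppliers in increasing cost order.
Source L (20): use full 900 ; 1050 pallets to go.
Source W (180): use full 350 ; 700 pallets to go.
Source F (210): use full 300 ; 400 pallets to go.
Take 400 from Source B at 220 to finish.
Source N, Source U: unused.
Cost = 900×20 + 350×180 + 300×210 + 400×220 = 232000.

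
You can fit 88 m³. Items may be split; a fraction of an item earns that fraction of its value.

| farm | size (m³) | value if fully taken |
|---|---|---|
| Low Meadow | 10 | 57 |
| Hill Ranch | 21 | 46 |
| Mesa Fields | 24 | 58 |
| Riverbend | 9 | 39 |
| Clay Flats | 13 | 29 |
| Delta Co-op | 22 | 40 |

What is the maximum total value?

Best value per unit of size first: Low Meadow 57/10≈5.7, Riverbend 39/9≈4.33, Mesa Fields 58/24≈2.42, Clay Flats 29/13≈2.23, Hill Ranch 46/21≈2.19, Delta Co-op 40/22≈1.82.
All 10 m³ of Low Meadow fit (value 57) → 78 remain.
Riverbend: take in full, 9 m³ for value 39 → 69 left.
All 24 m³ of Mesa Fields fit (value 58) → 45 remain.
Clay Flats: take in full, 13 m³ for value 29 → 32 left.
Take all of Hill Ranch (21 m³, value 46) → 11 m³ left.
11 m³ left: a 11/22 share of Delta Co-op gives 40×11/22 = 20.
Total value = 249.

249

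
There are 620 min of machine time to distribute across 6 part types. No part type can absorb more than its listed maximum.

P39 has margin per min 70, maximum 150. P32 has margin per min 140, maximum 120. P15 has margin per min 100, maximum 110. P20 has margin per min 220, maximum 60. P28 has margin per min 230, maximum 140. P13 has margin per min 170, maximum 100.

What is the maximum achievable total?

Rank by margin per min: P28 230 > P20 220 > P13 170 > P32 140 > P15 100 > P39 70.
Give P28 140 to hit its cap of 140 — 480 left.
Give P20 60 to hit its cap of 60 — 420 left.
Give P13 100 to hit its cap of 100 — 320 left.
P32 takes 120 to reach its cap of 120 — 200 left.
P15: +110 to 110 (cap) — 90 left.
Only 90 left; P39 takes them to reach 90.
Total = 70×90 + 140×120 + 100×110 + 220×60 + 230×140 + 170×100 = 96500.

96500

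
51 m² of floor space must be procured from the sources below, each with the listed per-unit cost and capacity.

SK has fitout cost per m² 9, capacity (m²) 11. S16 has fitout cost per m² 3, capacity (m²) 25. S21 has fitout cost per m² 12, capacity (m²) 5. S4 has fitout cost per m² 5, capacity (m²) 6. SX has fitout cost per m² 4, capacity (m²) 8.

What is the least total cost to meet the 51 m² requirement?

Fill from the cheapest source first.
S16 at 3: take all 25 m² → 26 still needed.
SX at 4: take all 8 m² → 18 still needed.
Take 6 from S4 at 5 → need 12 more.
SK at 9: take all 11 m² → 1 still needed.
S21 (12): take the remaining 1 → done.
Cost = 25×3 + 8×4 + 6×5 + 11×9 + 1×12 = 248.

248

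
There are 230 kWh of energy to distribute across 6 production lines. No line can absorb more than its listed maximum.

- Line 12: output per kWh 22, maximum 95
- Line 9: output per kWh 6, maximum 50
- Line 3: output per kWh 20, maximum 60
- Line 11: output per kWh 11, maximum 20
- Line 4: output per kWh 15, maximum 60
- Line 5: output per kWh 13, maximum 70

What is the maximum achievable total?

4385

Order the production lines by output per kWh: Line 12 22 > Line 3 20 > Line 4 15 > Line 5 13 > Line 11 11 > Line 9 6.
Give Line 12 95 to hit its cap of 95 → 135 left.
Line 3 takes 60 to reach its cap of 60 → 75 left.
Give Line 4 60 to hit its cap of 60 → 15 left.
Line 5: +15 (room for 70) → 15. Pool exhausted.
Total = 22×95 + 20×60 + 15×60 + 13×15 = 4385.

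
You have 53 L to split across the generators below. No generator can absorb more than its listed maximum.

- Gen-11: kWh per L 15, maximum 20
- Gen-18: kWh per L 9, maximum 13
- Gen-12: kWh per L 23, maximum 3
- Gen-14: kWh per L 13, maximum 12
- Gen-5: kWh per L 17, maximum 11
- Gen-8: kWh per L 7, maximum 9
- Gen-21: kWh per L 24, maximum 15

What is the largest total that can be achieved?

Rank by kWh per L: Gen-21 24 > Gen-12 23 > Gen-5 17 > Gen-11 15 > Gen-14 13 > Gen-18 9 > Gen-8 7.
Give Gen-21 15 to hit its cap of 15 — 38 left.
Gen-12: +3 to 3 (cap) — 35 left.
Gen-5: +11 to 11 (cap) — 24 left.
Give Gen-11 20 to hit its cap of 20 — 4 left.
Only 4 left; Gen-14 takes them to reach 4.
Total = 15×20 + 23×3 + 13×4 + 17×11 + 24×15 = 968.

968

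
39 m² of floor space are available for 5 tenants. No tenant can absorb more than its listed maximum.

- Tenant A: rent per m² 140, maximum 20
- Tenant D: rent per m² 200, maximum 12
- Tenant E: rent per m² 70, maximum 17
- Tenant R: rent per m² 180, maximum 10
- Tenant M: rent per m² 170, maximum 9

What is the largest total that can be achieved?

6850

Rank by rent per m²: Tenant D 200 > Tenant R 180 > Tenant M 170 > Tenant A 140 > Tenant E 70.
Give Tenant D 12 to hit its cap of 12 — 27 left.
Tenant R takes 10 to reach its cap of 10 — 17 left.
Give Tenant M 9 to hit its cap of 9 — 8 left.
Only 8 left; Tenant A takes them to reach 8.
Total = 140×8 + 200×12 + 180×10 + 170×9 = 6850.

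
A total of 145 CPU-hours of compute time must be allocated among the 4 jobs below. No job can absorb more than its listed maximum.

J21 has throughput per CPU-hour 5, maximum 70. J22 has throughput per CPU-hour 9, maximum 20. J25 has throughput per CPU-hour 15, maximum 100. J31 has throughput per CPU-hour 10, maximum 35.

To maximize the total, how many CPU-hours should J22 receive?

10

Rank by throughput per CPU-hour: J25 15 > J31 10 > J22 9 > J21 5.
J25: +100 to 100 (cap) — 45 left.
J31: +35 to 35 (cap) — 10 left.
J22 has room for 20 but only 10 remain, so it gets 10.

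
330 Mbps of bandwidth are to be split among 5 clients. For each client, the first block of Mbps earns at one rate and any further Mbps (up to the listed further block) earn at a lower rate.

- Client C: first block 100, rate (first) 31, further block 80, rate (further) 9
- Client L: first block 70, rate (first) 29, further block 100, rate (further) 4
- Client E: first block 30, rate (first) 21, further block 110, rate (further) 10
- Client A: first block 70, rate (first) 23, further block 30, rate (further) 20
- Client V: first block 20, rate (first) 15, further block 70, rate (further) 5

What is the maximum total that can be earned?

8370

Order all 10 blocks by rate: Client C/T1 31 > Client L/T1 29 > Client A/T1 23 > Client E/T1 21 > Client A/T2 20 > Client V/T1 15 > Client E/T2 10 > Client C/T2 9 > Client V/T2 5 > Client L/T2 4.
Client C/T1 (31): +100 ; 230 left.
Client L/T1 (29): +70 ; 160 left.
Client A/T1 (23): +70 ; 90 left.
Fill Client E T1 block (30 at 21) ; 60 left.
Client A T2 at 20: fill all 30 ; 30 left.
Client V/T1 (15): +20 ; 10 left.
10 remain; put them into Client E T2 at 10.
Total = 31×100 + 29×70 + 23×70 + 21×30 + 20×30 + 15×20 + 10×10 = 8370.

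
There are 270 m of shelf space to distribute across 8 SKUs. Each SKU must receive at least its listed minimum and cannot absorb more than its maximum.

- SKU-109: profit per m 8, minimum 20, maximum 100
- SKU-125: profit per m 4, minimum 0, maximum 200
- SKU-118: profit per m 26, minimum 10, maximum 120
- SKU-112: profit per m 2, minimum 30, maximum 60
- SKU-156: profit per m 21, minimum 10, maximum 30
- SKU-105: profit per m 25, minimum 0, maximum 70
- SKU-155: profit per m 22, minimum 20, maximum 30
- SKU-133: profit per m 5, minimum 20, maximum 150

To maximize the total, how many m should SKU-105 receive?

50

Meeting every minimum uses 20+0+10+30+10+0+20+20 = 110 m, leaving 160.
Highest profit per m first: SKU-118 26 > SKU-105 25 > SKU-155 22 > SKU-156 21 > SKU-109 8 > SKU-133 5 > SKU-125 4 > SKU-112 2.
SKU-118 takes 110 more to reach its cap of 120 → 50 left.
SKU-105 has room for 70 more but only 50 remain, so it gets 50.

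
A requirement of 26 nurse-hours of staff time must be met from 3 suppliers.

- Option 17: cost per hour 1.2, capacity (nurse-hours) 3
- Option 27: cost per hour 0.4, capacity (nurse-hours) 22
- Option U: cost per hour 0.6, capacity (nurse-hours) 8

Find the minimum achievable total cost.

Fill from the cheapest supplier first.
Take 22 from Option 27 at 0.4 → need 4 more.
Take 4 from Option U at 0.6 to finish.
Option 17: unused.
Cost = 22×0.4 + 4×0.6 = 11.2.

11.2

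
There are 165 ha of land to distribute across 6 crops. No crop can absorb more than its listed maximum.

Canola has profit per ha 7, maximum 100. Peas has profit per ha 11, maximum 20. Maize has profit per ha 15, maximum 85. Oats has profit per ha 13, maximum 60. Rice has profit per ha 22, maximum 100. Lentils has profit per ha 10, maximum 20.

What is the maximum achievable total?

Order the crops by profit per ha: Rice 22 > Maize 15 > Oats 13 > Peas 11 > Lentils 10 > Canola 7.
Rice takes 100 to reach its cap of 100 → 65 left.
Only 65 left; Maize takes them to reach 65.
Total = 15×65 + 22×100 = 3175.

3175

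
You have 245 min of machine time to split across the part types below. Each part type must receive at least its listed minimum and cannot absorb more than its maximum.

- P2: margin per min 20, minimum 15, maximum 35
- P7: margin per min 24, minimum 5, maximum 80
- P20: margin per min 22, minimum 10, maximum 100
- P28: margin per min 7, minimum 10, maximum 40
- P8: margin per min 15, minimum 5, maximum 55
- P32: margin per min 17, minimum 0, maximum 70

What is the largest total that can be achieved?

5220

Meeting every minimum uses 15+5+10+10+5+0 = 45 min, leaving 200.
Rank by margin per min: P7 24 > P20 22 > P2 20 > P32 17 > P8 15 > P28 7.
P7 takes 75 more to reach its cap of 80 ; 125 left.
P20 takes 90 more to reach its cap of 100 ; 35 left.
P2: +20 to 35 (cap) ; 15 left.
Only 15 left; P32 takes them to reach 15.
Total = 20×35 + 24×80 + 22×100 + 7×10 + 15×5 + 17×15 = 5220.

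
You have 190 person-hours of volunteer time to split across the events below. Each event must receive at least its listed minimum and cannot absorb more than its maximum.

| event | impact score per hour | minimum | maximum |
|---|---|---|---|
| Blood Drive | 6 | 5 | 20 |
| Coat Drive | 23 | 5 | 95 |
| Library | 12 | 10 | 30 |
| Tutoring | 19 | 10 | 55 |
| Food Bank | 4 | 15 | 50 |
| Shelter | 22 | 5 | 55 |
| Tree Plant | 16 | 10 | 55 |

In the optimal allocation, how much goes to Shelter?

45

Meeting every minimum uses 5+5+10+10+15+5+10 = 60 person-hours, leaving 130.
Order the events by impact score per hour: Coat Drive 23 > Shelter 22 > Tutoring 19 > Tree Plant 16 > Library 12 > Blood Drive 6 > Food Bank 4.
Give Coat Drive 90 more to hit its cap of 95 → 40 left.
Shelter has room for 50 more but only 40 remain, so it gets 45.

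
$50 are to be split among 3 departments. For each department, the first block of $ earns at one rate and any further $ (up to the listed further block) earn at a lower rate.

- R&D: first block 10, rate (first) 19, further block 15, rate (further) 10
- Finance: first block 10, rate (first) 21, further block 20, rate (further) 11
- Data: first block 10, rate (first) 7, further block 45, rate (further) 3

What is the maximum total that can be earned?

720

Rank every tier by rate: Finance/T1 21 > R&D/T1 19 > Finance/T2 11 > R&D/T2 10 > Data/T1 7 > Data/T2 3.
Fill Finance T1 block (10 at 21) — 40 left.
Fill R&D T1 block (10 at 19) — 30 left.
Finance/T2 (11): +20 — 10 left.
10 remain; put them into R&D T2 at 10.
Total = 21×10 + 19×10 + 11×20 + 10×10 = 720.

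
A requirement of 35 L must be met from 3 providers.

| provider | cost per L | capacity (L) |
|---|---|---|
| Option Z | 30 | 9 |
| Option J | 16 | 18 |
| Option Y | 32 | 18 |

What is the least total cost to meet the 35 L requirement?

Use providers in increasing cost order.
Take 18 from Option J at 16 ; need 17 more.
Option Z at 30: take all 9 L ; 8 still needed.
Option Y (32): take the remaining 8 ; done.
Cost = 18×16 + 9×30 + 8×32 = 814.

814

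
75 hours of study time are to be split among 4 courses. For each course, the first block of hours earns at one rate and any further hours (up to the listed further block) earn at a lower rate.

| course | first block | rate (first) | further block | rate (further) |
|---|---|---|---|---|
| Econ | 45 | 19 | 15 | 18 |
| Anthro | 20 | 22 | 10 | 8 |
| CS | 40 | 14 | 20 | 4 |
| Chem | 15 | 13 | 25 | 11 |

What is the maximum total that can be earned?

Order all 8 blocks by rate: Anthro/T1 22 > Econ/T1 19 > Econ/T2 18 > CS/T1 14 > Chem/T1 13 > Chem/T2 11 > Anthro/T2 8 > CS/T2 4.
Anthro/T1 (22): +20 ; 55 left.
Fill Econ T1 block (45 at 19) ; 10 left.
10 remain; put them into Econ T2 at 18.
Total = 22×20 + 19×45 + 18×10 = 1475.

1475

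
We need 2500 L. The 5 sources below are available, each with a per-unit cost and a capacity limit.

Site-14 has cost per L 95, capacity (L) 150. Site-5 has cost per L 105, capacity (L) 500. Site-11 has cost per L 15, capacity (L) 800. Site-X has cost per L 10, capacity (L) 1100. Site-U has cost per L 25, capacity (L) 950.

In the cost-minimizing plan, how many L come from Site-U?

Cheapest first:
Site-X at 10: take all 1100 L ; 1400 still needed.
Site-11 at 15: take all 800 L ; 600 still needed.
Site-U (25): take the remaining 600 ; done.
Site-14, Site-5: unused.

600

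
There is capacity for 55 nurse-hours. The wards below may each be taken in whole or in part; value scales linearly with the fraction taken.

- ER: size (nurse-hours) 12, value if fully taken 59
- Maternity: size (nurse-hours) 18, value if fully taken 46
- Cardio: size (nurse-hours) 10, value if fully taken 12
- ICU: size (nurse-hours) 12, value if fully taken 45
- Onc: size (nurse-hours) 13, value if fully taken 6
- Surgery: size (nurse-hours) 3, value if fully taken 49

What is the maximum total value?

211

Rank by value-to-size ratio: Surgery 49/3≈16.3, ER 59/12≈4.92, ICU 45/12≈3.75, Maternity 46/18≈2.56, Cardio 12/10≈1.2, Onc 6/13≈0.462.
All 3 nurse-hours of Surgery fit (value 49) — 52 remain.
ER: take in full, 12 nurse-hours for value 59 — 40 left.
Take all of ICU (12 nurse-hours, value 45) — 28 nurse-hours left.
Maternity: take in full, 18 nurse-hours for value 46 — 10 left.
Take all of Cardio (10 nurse-hours, value 12) — 0 nurse-hours left.
Total value = 211.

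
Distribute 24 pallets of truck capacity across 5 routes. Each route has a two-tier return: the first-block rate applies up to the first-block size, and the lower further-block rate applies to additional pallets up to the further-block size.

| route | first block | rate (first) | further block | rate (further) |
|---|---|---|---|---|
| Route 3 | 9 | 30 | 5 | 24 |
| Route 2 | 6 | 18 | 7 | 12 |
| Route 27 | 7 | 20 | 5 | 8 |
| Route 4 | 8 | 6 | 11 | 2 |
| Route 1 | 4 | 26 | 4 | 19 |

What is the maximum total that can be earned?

Treat each block as its own option and order by rate: Route 3/T1 30 > Route 1/T1 26 > Route 3/T2 24 > Route 27/T1 20 > Route 1/T2 19 > Route 2/T1 18 > Route 2/T2 12 > Route 27/T2 8 > Route 4/T1 6 > Route 4/T2 2.
Route 3/T1 (30): +9 — 15 left.
Fill Route 1 T1 block (4 at 26) — 11 left.
Route 3 T2 at 24: fill all 5 — 6 left.
6 remain; put them into Route 27 T1 at 20.
Total = 30×9 + 26×4 + 24×5 + 20×6 = 614.

614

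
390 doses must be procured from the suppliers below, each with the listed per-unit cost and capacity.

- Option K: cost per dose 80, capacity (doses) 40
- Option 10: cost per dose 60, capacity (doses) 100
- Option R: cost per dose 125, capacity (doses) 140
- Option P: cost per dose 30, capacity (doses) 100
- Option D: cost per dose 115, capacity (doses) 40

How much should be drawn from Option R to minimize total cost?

110

Fill from the cheapest supplier first.
Option P at 30: take all 100 doses — 290 still needed.
Option 10 at 60: take all 100 doses — 190 still needed.
Option K at 80: take all 40 doses — 150 still needed.
Option D (115): use full 40 — 110 doses to go.
Option R (125): take the remaining 110 — done.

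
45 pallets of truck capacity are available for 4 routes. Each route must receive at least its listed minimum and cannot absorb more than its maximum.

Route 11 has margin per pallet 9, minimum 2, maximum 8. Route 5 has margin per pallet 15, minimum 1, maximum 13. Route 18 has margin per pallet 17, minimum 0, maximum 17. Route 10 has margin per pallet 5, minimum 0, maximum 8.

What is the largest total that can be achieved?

Meeting every minimum uses 2+1+0+0 = 3 pallets, leaving 42.
Order the routes by margin per pallet: Route 18 17 > Route 5 15 > Route 11 9 > Route 10 5.
Route 18 takes 17 more to reach its cap of 17 ; 25 left.
Give Route 5 12 more to hit its cap of 13 ; 13 left.
Route 11: +6 to 8 (cap) ; 7 left.
Route 10 has room for 8 more but only 7 remain, so it gets 7.
Total = 9×8 + 15×13 + 17×17 + 5×7 = 591.

591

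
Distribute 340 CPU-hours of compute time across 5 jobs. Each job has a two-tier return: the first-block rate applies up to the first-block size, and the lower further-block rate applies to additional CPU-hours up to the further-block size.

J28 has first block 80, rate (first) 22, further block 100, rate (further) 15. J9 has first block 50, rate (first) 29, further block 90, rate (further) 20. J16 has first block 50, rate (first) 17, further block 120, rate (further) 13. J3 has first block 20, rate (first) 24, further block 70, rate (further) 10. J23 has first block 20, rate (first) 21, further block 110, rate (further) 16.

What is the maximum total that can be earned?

Rank every tier by rate: J9/tier1 29 > J3/tier1 24 > J28/tier1 22 > J23/tier1 21 > J9/tier2 20 > J16/tier1 17 > J23/tier2 16 > J28/tier2 15 > J16/tier2 13 > J3/tier2 10.
J9/tier1 (29): +50 — 290 left.
Fill J3 tier1 block (20 at 24) — 270 left.
J28 tier1 at 22: fill all 80 — 190 left.
J23/tier1 (21): +20 — 170 left.
J9/tier2 (20): +90 — 80 left.
Fill J16 tier1 block (50 at 17) — 30 left.
30 remain; put them into J23 tier2 at 16.
Total = 29×50 + 24×20 + 22×80 + 21×20 + 20×90 + 17×50 + 16×30 = 7240.

7240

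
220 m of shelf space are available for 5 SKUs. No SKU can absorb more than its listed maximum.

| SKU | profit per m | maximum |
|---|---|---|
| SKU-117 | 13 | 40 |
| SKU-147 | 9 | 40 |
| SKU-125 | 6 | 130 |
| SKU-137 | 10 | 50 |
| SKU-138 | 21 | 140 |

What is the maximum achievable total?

Highest profit per m first: SKU-138 21 > SKU-117 13 > SKU-137 10 > SKU-147 9 > SKU-125 6.
SKU-138 takes 140 to reach its cap of 140 → 80 left.
Give SKU-117 40 to hit its cap of 40 → 40 left.
SKU-137 has room for 50 but only 40 remain, so it gets 40.
Total = 13×40 + 10×40 + 21×140 = 3860.

3860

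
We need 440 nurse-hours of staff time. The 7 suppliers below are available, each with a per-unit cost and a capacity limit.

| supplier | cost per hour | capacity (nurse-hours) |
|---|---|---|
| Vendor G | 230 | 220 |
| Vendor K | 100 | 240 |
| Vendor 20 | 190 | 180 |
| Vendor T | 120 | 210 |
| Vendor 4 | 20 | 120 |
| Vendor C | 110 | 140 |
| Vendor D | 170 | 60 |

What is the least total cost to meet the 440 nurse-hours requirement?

35200

Fill from the cheapest supplier first.
Take 120 from Vendor 4 at 20 ; need 320 more.
Vendor K (100): use full 240 ; 80 nurse-hours to go.
Vendor C at 110: take 80 of its 140 ; requirement met.
Vendor T, Vendor D, Vendor 20, Vendor G: unused.
Cost = 120×20 + 240×100 + 80×110 = 35200.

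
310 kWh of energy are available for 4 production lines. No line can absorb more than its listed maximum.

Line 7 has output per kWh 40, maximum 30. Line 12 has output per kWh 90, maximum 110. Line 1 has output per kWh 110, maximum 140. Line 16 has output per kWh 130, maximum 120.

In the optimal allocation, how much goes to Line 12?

Order the production lines by output per kWh: Line 16 130 > Line 1 110 > Line 12 90 > Line 7 40.
Line 16: +120 to 120 (cap) → 190 left.
Line 1: +140 to 140 (cap) → 50 left.
Line 12: +50 (room for 110) → 50. Pool exhausted.

50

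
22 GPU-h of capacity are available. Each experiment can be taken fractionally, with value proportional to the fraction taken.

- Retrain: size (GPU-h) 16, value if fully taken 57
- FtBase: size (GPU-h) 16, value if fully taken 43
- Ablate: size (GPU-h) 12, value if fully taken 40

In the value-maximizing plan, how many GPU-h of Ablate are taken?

Rank by value-to-size ratio: Retrain 57/16≈3.56, Ablate 40/12≈3.33, FtBase 43/16≈2.69.
Take all of Retrain (16 GPU-h, value 57) ; 6 GPU-h left.
6 GPU-h left: a 6/12 share of Ablate gives 40×6/12 = 20.

6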